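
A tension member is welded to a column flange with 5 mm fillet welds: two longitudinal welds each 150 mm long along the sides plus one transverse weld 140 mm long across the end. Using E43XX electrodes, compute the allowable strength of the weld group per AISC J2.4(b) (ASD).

R_n/Ω ≈ 212 kN

E43XX → F_EXX = 430 MPa.
t_e = 0.707 × 5 = 3.535 mm.
R_nwl = 0.6 × 430 × 3.535 × 300 × 10⁻³ = 273.6 kN (longitudinal, 2 welds).
R_nwt = 0.6 × 430 × 3.535 × 140 × 10⁻³ = 127.7 kN (transverse, base value).
(i) R_nwl + R_nwt = 401.3 kN; (ii) 0.85 R_nwl + 1.5 R_nwt = 424.1 kN.
R_n = max = 424.1 kN [governs: (ii)]; R_n/Ω = 212 kN.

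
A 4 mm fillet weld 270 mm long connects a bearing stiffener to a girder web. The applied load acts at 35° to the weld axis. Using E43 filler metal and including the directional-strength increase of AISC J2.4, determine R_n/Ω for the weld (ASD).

R_n/Ω ≈ 120 kN

E43XX → F_EXX = 430 MPa.
t_e = 0.707 × 4 = 2.828 mm; A_we = 2.828 × 270 = 763.6 mm².
Directional factor: 1.0 + 0.5 sin^1.5(35°) = 1.217.
F_nw = 0.6 × 430 × 1.217 = 314 MPa.
R_n/Ω = (314 × 763.6) / 2.0 × 10⁻³ = 119.9 kN.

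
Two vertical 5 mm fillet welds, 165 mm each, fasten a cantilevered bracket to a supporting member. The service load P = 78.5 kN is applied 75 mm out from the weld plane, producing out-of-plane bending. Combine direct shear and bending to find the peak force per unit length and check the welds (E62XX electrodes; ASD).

E62XX → F_EXX = 620 MPa.
L_w = 2 × 165 = 330 mm; section modulus (unit throat) S = 2 × L²/6 = 9075 mm².
Direct shear f_v = P/L_w = 78.5×10³/330 = 237.9 N/mm.
Moment M = P × e = 78.5×10³ × 75 = 5887500 N·mm; bending f_b = M/S = 648.8 N/mm.
f_max = √(f_v² + f_b²) = √(237.9² + 648.8²) = 691 N/mm.
r_n/Ω = (1/2.0) × 0.6 × 620 × (0.707 × 5) = 657.5 N/mm → NOT adequate.

f_max ≈ 691 N/mm; NOT adequate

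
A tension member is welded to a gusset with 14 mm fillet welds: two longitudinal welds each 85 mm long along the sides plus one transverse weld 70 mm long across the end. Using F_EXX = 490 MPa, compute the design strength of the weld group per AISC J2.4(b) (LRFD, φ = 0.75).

t_e = 0.707 × 14 = 9.898 mm.
R_nwl = 0.6 × 490 × 9.898 × 170 × 10⁻³ = 494.7 kN (longitudinal, 2 welds).
R_nwt = 0.6 × 490 × 9.898 × 70 × 10⁻³ = 203.7 kN (transverse, base value).
(i) R_nwl + R_nwt = 698.4 kN; (ii) 0.85 R_nwl + 1.5 R_nwt = 726 kN.
R_n = max = 726 kN [governs: (ii)]; φR_n = 544.5 kN.

φR_n ≈ 545 kN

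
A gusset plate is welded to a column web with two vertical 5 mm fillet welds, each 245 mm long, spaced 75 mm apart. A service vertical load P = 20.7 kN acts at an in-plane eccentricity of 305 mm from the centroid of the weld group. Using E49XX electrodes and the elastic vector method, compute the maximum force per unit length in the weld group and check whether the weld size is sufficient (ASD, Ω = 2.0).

E49XX → F_EXX = 490 MPa.
Total weld length L_w = 490 mm. Treat welds as unit-width lines.
Polar moment about centroid: J = 2[d³/12 + d(b/2)²] = 2[245³/12 + 245×37.5²] = 3140000 mm³.
Direct shear f_v = P/L_w = 20.7×10³ / 490 = 42.24 N/mm (vertical).
Torsion M = P·e = 20.7×10³ × 305 = 6313500 N·mm.
Critical point at (x, y) = (37.5, 122.5) from centroid. f_tx = M·y/J = 246.3 N/mm; f_ty = M·x/J = 75.4 N/mm.
Resultant f_max = √[f_tx² + (f_v + f_ty)²] = √[246.3² + (42.24 + 75.4)²] = 273 N/mm.
Capacity per unit length: r_n/Ω = (1/2.0) × 0.6 × 490 × (0.707 × 5) = 519.6 N/mm.
273 ≤ 519.6 → adequate.

f_max ≈ 273 N/mm; adequate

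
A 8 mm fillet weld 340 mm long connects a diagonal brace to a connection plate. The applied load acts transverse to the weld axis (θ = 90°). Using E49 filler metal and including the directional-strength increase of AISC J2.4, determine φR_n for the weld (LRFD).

φR_n ≈ 636 kN

E49XX → F_EXX = 490 MPa.
t_e = 0.707 × 8 = 5.656 mm; A_we = 5.656 × 340 = 1923 mm².
Directional factor: 1.0 + 0.5 sin^1.5(90°) = 1.5.
F_nw = 0.6 × 490 × 1.5 = 441 MPa.
φR_n = 0.75 × 441 × 1923 × 10⁻³ = 636 kN.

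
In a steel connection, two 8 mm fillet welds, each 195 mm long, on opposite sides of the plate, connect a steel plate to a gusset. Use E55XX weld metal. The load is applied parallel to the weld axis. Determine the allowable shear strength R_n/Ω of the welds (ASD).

E55XX → F_EXX = 550 MPa.
Effective throat t_e = 0.707 × 8 = 5.656 mm.
Total length L = 390 mm; A_we = 5.656 × 390 = 2206 mm².
F_nw = 0.6 F_EXX = 0.6 × 550 = 330 MPa.
R_n = 330 × 2206 × 10⁻³ = 727.9 kN; R_n/Ω = 727.9/2.0 = 364 kN.

R_n/Ω ≈ 364 kN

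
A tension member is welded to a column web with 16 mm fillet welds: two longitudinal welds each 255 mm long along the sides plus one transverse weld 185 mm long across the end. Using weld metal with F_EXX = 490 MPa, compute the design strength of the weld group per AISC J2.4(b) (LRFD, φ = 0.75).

φR_n ≈ 1770 kN

t_e = 0.707 × 16 = 11.31 mm.
R_nwl = 0.6 × 490 × 11.31 × 510 × 10⁻³ = 1696 kN (longitudinal, 2 welds).
R_nwt = 0.6 × 490 × 11.31 × 185 × 10⁻³ = 615.3 kN (transverse, base value).
(i) R_nwl + R_nwt = 2311 kN; (ii) 0.85 R_nwl + 1.5 R_nwt = 2365 kN.
R_n = max = 2365 kN [governs: (ii)]; φR_n = 1773 kN.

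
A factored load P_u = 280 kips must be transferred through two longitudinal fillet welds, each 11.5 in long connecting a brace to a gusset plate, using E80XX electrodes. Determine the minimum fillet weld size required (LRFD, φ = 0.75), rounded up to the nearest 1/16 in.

w = 1/2 in

E80XX → F_EXX = 80 ksi.
Total weld length L = 23 in.
Required throat t_e = P_u / (φ × 0.6 F_EXX × L) = 280 / (0.75 × 0.6 × 80 × 23) = 0.3382 in.
Required leg w = t_e / 0.707 = 0.4783 in → use 1/2 in.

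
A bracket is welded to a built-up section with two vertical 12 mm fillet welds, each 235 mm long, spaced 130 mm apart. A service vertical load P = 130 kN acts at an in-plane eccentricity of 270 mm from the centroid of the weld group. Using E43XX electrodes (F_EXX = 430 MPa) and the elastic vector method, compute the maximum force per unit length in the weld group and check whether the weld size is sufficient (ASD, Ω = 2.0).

Total weld length L_w = 470 mm. Treat welds as unit-width lines.
Polar moment about centroid: J = 2[d³/12 + d(b/2)²] = 2[235³/12 + 235×65²] = 4149000 mm³.
Direct shear f_v = P/L_w = 130×10³ / 470 = 276.6 N/mm (vertical).
Torsion M = P·e = 130×10³ × 270 = 35100000 N·mm.
Critical point at (x, y) = (65, 117.5) from centroid. f_tx = M·y/J = 994.1 N/mm; f_ty = M·x/J = 549.9 N/mm.
Resultant f_max = √[f_tx² + (f_v + f_ty)²] = √[994.1² + (276.6 + 549.9)²] = 1293 N/mm.
Capacity per unit length: r_n/Ω = (1/2.0) × 0.6 × 430 × (0.707 × 12) = 1094 N/mm.
1293 > 1094 → NOT adequate.

f_max ≈ 1290 N/mm; NOT adequate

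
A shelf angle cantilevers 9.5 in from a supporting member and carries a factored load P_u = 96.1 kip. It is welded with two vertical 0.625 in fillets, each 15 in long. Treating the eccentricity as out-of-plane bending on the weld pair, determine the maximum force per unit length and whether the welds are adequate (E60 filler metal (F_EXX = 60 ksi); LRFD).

f_max ≈ 12.6 kip/in; NOT adequate

L_w = 2 × 15 = 30 in; section modulus (unit throat) S = 2 × L²/6 = 75 in².
Direct shear f_v = P/L_w = 96.1/30 = 3.203 kip/in.
Moment M = P × e = 96.1 × 9.5 = 912.95 kip·in; bending f_b = M/S = 12.17 kip/in.
f_max = √(f_v² + f_b²) = √(3.203² + 12.17²) = 12.59 kip/in.
φr_n = 0.75 × 0.6 × 60 × (0.707 × 0.625) = 11.93 kip/in → NOT adequate.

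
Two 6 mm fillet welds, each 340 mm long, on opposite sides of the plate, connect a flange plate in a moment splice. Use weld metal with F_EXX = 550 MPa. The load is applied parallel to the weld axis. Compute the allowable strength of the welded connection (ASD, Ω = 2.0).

R_n/Ω ≈ 476 kN

Effective throat t_e = 0.707 × 6 = 4.242 mm.
Total length L = 680 mm; A_we = 4.242 × 680 = 2885 mm².
F_nw = 0.6 F_EXX = 0.6 × 550 = 330 MPa.
R_n = 330 × 2885 × 10⁻³ = 951.9 kN; R_n/Ω = 951.9/2.0 = 476 kN.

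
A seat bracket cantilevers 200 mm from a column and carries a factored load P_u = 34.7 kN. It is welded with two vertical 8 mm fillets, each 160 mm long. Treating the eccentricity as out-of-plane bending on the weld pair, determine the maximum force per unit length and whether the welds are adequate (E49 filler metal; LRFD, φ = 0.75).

E49XX → F_EXX = 490 MPa.
L_w = 2 × 160 = 320 mm; section modulus (unit throat) S = 2 × L²/6 = 8533 mm².
Direct shear f_v = P/L_w = 34.7×10³/320 = 108.4 N/mm.
Moment M = P × e = 34.7×10³ × 200 = 6940000 N·mm; bending f_b = M/S = 813.3 N/mm.
f_max = √(f_v² + f_b²) = √(108.4² + 813.3²) = 820.5 N/mm.
φr_n = 0.75 × 0.6 × 490 × (0.707 × 8) = 1247 N/mm → adequate.

f_max ≈ 820 N/mm; adequate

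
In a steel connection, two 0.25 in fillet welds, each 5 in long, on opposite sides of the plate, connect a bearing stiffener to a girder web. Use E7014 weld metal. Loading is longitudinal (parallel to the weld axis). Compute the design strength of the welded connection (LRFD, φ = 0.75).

φR_n ≈ 55.7 kips

E70XX → F_EXX = 70 ksi.
Effective throat t_e = 0.707 × 0.25 = 0.1767 in.
Total length L = 10 in; A_we = 0.1767 × 10 = 1.767 in².
F_nw = 0.6 F_EXX = 0.6 × 70 = 42 ksi.
φR_n = 0.75 × 42 × 1.767 = 55.68 kips.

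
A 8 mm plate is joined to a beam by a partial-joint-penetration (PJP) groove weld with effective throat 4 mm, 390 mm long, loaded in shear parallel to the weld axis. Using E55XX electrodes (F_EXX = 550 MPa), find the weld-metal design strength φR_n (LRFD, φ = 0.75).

Effective throat (given) t_e = 4 mm.
A_we = 4 × 390 = 1560 mm².
F_nw = 0.6 F_EXX = 330 MPa.
φR_n = 0.75 × 330 × 1560 × 10⁻³ = 386.1 kN.

φR_n ≈ 386 kN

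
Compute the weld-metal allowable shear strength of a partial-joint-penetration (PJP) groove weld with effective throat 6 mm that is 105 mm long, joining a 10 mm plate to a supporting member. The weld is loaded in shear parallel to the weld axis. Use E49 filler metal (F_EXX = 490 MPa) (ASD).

Effective throat (given) t_e = 6 mm.
A_we = 6 × 105 = 630 mm².
F_nw = 0.6 F_EXX = 294 MPa.
R_n/Ω = (294 × 630) / 2.0 × 10⁻³ = 92.61 kN.

R_n/Ω ≈ 92.6 kN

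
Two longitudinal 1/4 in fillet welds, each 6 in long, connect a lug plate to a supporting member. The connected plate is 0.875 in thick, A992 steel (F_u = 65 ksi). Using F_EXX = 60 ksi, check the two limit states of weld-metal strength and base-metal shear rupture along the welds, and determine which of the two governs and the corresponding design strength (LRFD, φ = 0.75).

t_e = 0.707 × 0.25 = 0.1767 in; L = 12 in.
Weld metal: φR_n = 0.75 × 0.6 × 60 × 0.1767 × 12 = 57.27 kips.
Base metal (shear rupture): φR_n = 0.75 × 0.6 × 65 × 0.875 × 12 = 307.1 kips.
Governing: weld metal.

φR_n ≈ 57.3 kips (weld metal governs)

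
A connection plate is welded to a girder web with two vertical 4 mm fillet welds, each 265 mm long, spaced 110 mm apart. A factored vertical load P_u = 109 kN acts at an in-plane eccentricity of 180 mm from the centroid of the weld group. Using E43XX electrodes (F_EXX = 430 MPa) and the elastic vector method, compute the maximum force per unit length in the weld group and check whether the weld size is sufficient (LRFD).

Total weld length L_w = 530 mm. Treat welds as unit-width lines.
Polar moment about centroid: J = 2[d³/12 + d(b/2)²] = 2[265³/12 + 265×55²] = 4705000 mm³.
Direct shear f_v = P/L_w = 109×10³ / 530 = 205.7 N/mm (vertical).
Torsion M = P·e = 109×10³ × 180 = 19620000 N·mm.
Critical point at (x, y) = (55, 132.5) from centroid. f_tx = M·y/J = 552.5 N/mm; f_ty = M·x/J = 229.4 N/mm.
Resultant f_max = √[f_tx² + (f_v + f_ty)²] = √[552.5² + (205.7 + 229.4)²] = 703.2 N/mm.
Capacity per unit length: φr_n = 0.75 × 0.6 × 430 × (0.707 × 4) = 547.2 N/mm.
703.2 > 547.2 → NOT adequate.

f_max ≈ 703 N/mm; NOT adequate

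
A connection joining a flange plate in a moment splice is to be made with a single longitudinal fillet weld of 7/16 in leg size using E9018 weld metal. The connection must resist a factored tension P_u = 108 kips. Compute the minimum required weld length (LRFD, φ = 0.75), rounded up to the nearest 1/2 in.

E90XX → F_EXX = 90 ksi.
Throat t_e = 0.707 × 0.4375 = 0.3093 in.
φr_n = 0.75 × 0.6 × 90 × 0.3093 = 12.53 kips/in.
L_req = P_u / φr_n = 108 / 12.53 = 8.621 in total.
Round up → use L = 9 in.

L = 9 in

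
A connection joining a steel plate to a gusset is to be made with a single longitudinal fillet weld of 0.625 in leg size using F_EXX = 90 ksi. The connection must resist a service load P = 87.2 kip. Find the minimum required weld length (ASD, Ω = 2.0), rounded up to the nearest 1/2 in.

L = 7.5 in

Throat t_e = 0.707 × 0.625 = 0.4419 in.
r_n/Ω = (0.6 × 90 × 0.4419) / 2.0 = 11.93 kip/in.
L_req = P / (r_n/Ω) = 87.2 / 11.93 = 7.309 in total.
Round up → use L = 7.5 in.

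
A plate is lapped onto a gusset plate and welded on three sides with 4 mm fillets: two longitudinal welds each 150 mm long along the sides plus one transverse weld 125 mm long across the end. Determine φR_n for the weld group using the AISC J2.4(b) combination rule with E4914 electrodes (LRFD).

φR_n ≈ 276 kN

E49XX → F_EXX = 490 MPa.
t_e = 0.707 × 4 = 2.828 mm.
R_nwl = 0.6 × 490 × 2.828 × 300 × 10⁻³ = 249.4 kN (longitudinal, 2 welds).
R_nwt = 0.6 × 490 × 2.828 × 125 × 10⁻³ = 103.9 kN (transverse, base value).
(i) R_nwl + R_nwt = 353.4 kN; (ii) 0.85 R_nwl + 1.5 R_nwt = 367.9 kN.
R_n = max = 367.9 kN [governs: (ii)]; φR_n = 275.9 kN.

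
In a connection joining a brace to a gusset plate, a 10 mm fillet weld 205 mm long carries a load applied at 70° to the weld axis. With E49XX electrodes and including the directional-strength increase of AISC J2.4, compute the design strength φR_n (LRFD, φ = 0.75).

E49XX → F_EXX = 490 MPa.
t_e = 0.707 × 10 = 7.07 mm; A_we = 7.07 × 205 = 1449 mm².
Directional factor: 1.0 + 0.5 sin^1.5(70°) = 1.455.
F_nw = 0.6 × 490 × 1.455 = 427.9 MPa.
φR_n = 0.75 × 427.9 × 1449 × 10⁻³ = 465.1 kN.

φR_n ≈ 465 kN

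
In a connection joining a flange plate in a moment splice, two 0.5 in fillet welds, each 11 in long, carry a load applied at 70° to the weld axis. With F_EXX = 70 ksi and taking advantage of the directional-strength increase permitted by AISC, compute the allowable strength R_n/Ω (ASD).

R_n/Ω ≈ 238 kips

t_e = 0.707 × 0.5 = 0.3535 in; A_we = 0.3535 × 22 = 7.777 in².
Directional factor: 1.0 + 0.5 sin^1.5(70°) = 1.455.
F_nw = 0.6 × 70 × 1.455 = 61.13 ksi.
R_n/Ω = (61.13 × 7.777) / 2.0 = 237.7 kips.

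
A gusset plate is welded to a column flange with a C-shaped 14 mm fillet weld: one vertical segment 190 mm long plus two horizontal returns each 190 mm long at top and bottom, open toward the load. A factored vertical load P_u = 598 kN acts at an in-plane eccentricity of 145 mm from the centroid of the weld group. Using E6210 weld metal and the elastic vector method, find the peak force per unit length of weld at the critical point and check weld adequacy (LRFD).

f_max ≈ 3090 N/mm; NOT adequate

E62XX → F_EXX = 620 MPa.
Total weld length L_w = 570 mm. Treat welds as unit-width lines.
Centroid: x̄ = 2×190×95 / 570 = 63.33 mm from the vertical weld.
Polar moment about centroid: J = I_x + I_y = [190³/12 + 2×190×95²] + [190×63.33² + 2(190³/12 + 190×31.67²)] = 6287000 mm³.
Direct shear f_v = P/L_w = 598×10³ / 570 = 1049 N/mm (vertical).
Torsion M = P·e = 598×10³ × 145 = 86710000 N·mm.
Critical point at (x, y) = (126.7, 95) from centroid. f_tx = M·y/J = 1310 N/mm; f_ty = M·x/J = 1747 N/mm.
Resultant f_max = √[f_tx² + (f_v + f_ty)²] = √[1310² + (1049 + 1747)²] = 3088 N/mm.
Capacity per unit length: φr_n = 0.75 × 0.6 × 620 × (0.707 × 14) = 2762 N/mm.
3088 > 2762 → NOT adequate.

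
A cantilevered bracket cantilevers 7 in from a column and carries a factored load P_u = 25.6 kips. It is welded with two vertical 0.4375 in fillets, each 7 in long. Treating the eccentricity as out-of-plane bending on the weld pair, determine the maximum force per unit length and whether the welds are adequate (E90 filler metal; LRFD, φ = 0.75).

f_max ≈ 11.1 kip/in; adequate

E90XX → F_EXX = 90 ksi.
L_w = 2 × 7 = 14 in; section modulus (unit throat) S = 2 × L²/6 = 16.33 in².
Direct shear f_v = P/L_w = 25.6/14 = 1.829 kip/in.
Moment M = P × e = 25.6 × 7 = 179.2 kip·in; bending f_b = M/S = 10.97 kip/in.
f_max = √(f_v² + f_b²) = √(1.829² + 10.97²) = 11.12 kip/in.
φr_n = 0.75 × 0.6 × 90 × (0.707 × 0.4375) = 12.53 kip/in → adequate.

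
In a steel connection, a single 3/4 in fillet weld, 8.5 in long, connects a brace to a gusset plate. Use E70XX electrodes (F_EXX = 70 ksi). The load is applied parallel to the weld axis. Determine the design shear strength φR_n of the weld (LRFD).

Effective throat t_e = 0.707 × 0.75 = 0.5302 in.
Total length L = 8.5 in; A_we = 0.5302 × 8.5 = 4.507 in².
F_nw = 0.6 F_EXX = 0.6 × 70 = 42 ksi.
φR_n = 0.75 × 42 × 4.507 = 142 kip.

φR_n ≈ 142 kip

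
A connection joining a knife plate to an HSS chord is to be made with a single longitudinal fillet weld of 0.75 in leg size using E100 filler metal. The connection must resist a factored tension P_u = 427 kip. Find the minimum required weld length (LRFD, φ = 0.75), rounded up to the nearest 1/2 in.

E100XX → F_EXX = 100 ksi.
Throat t_e = 0.707 × 0.75 = 0.5302 in.
φr_n = 0.75 × 0.6 × 100 × 0.5302 = 23.86 kip/in.
L_req = P_u / φr_n = 427 / 23.86 = 17.9 in total.
Round up → use L = 18 in.

L = 18 in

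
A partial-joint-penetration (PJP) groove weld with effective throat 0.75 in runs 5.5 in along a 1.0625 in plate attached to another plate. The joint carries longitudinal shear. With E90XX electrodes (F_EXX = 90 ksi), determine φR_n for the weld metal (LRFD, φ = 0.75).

Effective throat (given) t_e = 0.75 in.
A_we = 0.75 × 5.5 = 4.125 in².
F_nw = 0.6 F_EXX = 54 ksi.
φR_n = 0.75 × 54 × 4.125 = 167.1 kip.

φR_n ≈ 167 kip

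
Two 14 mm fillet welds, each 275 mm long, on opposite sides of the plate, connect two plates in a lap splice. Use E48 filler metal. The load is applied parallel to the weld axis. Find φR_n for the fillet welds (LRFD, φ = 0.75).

E48XX → F_EXX = 480 MPa.
Effective throat t_e = 0.707 × 14 = 9.898 mm.
Total length L = 550 mm; A_we = 9.898 × 550 = 5444 mm².
F_nw = 0.6 F_EXX = 0.6 × 480 = 288 MPa.
φR_n = 0.75 × 288 × 5444 × 10⁻³ = 1176 kN.

φR_n ≈ 1180 kN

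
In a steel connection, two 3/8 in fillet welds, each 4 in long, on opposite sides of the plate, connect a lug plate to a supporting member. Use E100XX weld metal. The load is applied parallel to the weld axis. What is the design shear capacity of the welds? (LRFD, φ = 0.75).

E100XX → F_EXX = 100 ksi.
Effective throat t_e = 0.707 × 0.375 = 0.2651 in.
Total length L = 8 in; A_we = 0.2651 × 8 = 2.121 in².
F_nw = 0.6 F_EXX = 0.6 × 100 = 60 ksi.
φR_n = 0.75 × 60 × 2.121 = 95.45 kips.

φR_n ≈ 95.4 kips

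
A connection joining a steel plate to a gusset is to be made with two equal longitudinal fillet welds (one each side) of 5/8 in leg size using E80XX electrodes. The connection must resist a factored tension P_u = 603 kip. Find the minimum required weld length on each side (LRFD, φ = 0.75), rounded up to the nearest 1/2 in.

L = 19 in on each side

E80XX → F_EXX = 80 ksi.
Throat t_e = 0.707 × 0.625 = 0.4419 in.
φr_n = 0.75 × 0.6 × 80 × 0.4419 = 15.91 kip/in.
L_req = P_u / φr_n = 603 / 15.91 = 37.91 in total.
Per side: 37.91 / 2 = 18.95 in.
Round up → use L = 19 in on each side.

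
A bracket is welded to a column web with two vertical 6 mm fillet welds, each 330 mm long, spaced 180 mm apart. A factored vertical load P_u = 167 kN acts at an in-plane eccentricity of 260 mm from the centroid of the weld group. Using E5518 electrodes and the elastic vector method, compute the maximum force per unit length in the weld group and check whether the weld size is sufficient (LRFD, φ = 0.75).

f_max ≈ 870 N/mm; adequate

E55XX → F_EXX = 550 MPa.
Total weld length L_w = 660 mm. Treat welds as unit-width lines.
Polar moment about centroid: J = 2[d³/12 + d(b/2)²] = 2[330³/12 + 330×90²] = 11340000 mm³.
Direct shear f_v = P/L_w = 167×10³ / 660 = 253 N/mm (vertical).
Torsion M = P·e = 167×10³ × 260 = 43420000 N·mm.
Critical point at (x, y) = (90, 165) from centroid. f_tx = M·y/J = 632 N/mm; f_ty = M·x/J = 344.7 N/mm.
Resultant f_max = √[f_tx² + (f_v + f_ty)²] = √[632² + (253 + 344.7)²] = 869.9 N/mm.
Capacity per unit length: φr_n = 0.75 × 0.6 × 550 × (0.707 × 6) = 1050 N/mm.
869.9 ≤ 1050 → adequate.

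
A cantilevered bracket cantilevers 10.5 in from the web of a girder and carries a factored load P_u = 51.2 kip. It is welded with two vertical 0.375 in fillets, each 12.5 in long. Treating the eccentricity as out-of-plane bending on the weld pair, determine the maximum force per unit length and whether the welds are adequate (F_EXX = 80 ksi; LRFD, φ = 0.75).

L_w = 2 × 12.5 = 25 in; section modulus (unit throat) S = 2 × L²/6 = 52.08 in².
Direct shear f_v = P/L_w = 51.2/25 = 2.048 kip/in.
Moment M = P × e = 51.2 × 10.5 = 537.6 kip·in; bending f_b = M/S = 10.32 kip/in.
f_max = √(f_v² + f_b²) = √(2.048² + 10.32²) = 10.52 kip/in.
φr_n = 0.75 × 0.6 × 80 × (0.707 × 0.375) = 9.544 kip/in → NOT adequate.

f_max ≈ 10.5 kip/in; NOT adequate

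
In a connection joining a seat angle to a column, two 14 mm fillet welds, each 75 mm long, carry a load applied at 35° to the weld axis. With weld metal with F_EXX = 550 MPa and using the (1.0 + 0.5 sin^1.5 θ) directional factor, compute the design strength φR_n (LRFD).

φR_n ≈ 447 kN

t_e = 0.707 × 14 = 9.898 mm; A_we = 9.898 × 150 = 1485 mm².
Directional factor: 1.0 + 0.5 sin^1.5(35°) = 1.217.
F_nw = 0.6 × 550 × 1.217 = 401.7 MPa.
φR_n = 0.75 × 401.7 × 1485 × 10⁻³ = 447.3 kN.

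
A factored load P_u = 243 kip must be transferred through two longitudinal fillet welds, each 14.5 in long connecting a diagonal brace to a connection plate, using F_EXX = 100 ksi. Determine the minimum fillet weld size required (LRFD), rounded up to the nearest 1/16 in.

w = 5/16 in

Total weld length L = 29 in.
Required throat t_e = P_u / (φ × 0.6 F_EXX × L) = 243 / (0.75 × 0.6 × 100 × 29) = 0.1862 in.
Required leg w = t_e / 0.707 = 0.2634 in → use 5/16 in.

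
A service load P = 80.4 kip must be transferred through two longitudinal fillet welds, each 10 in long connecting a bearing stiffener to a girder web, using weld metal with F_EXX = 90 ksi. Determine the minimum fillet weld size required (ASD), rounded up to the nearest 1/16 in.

w = 1/4 in

Total weld length L = 20 in.
Required throat t_e = P × Ω / (0.6 F_EXX × L) = 80.4 × 2.0 / (0.6 × 90 × 20) = 0.1489 in.
Required leg w = t_e / 0.707 = 0.2106 in → use 1/4 in.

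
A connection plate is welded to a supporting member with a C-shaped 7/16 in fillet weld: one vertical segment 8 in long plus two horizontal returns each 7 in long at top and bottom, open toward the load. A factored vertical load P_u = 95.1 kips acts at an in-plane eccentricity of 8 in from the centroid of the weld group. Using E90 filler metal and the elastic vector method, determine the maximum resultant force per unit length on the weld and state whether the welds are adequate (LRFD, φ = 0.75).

f_max ≈ 15.8 kip/in; NOT adequate

E90XX → F_EXX = 90 ksi.
Total weld length L_w = 22 in. Treat welds as unit-width lines.
Centroid: x̄ = 2×7×3.5 / 22 = 2.227 in from the vertical weld.
Polar moment about centroid: J = I_x + I_y = [8³/12 + 2×7×4²] + [8×2.227² + 2(7³/12 + 7×1.273²)] = 386.2 in³.
Direct shear f_v = P/L_w = 95.1 / 22 = 4.323 kip/in (vertical).
Torsion M = P·e = 95.1 × 8 = 760.8 kip·in.
Critical point at (x, y) = (4.773, 4) from centroid. f_tx = M·y/J = 7.88 kip/in; f_ty = M·x/J = 9.402 kip/in.
Resultant f_max = √[f_tx² + (f_v + f_ty)²] = √[7.88² + (4.323 + 9.402)²] = 15.83 kip/in.
Capacity per unit length: φr_n = 0.75 × 0.6 × 90 × (0.707 × 0.4375) = 12.53 kip/in.
15.83 > 12.53 → NOT adequate.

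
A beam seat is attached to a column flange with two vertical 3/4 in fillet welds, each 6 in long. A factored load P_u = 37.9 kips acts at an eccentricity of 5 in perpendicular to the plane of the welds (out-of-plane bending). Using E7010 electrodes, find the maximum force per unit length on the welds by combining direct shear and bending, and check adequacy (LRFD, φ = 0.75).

E70XX → F_EXX = 70 ksi.
L_w = 2 × 6 = 12 in; section modulus (unit throat) S = 2 × L²/6 = 12 in².
Direct shear f_v = P/L_w = 37.9/12 = 3.158 kip/in.
Moment M = P × e = 37.9 × 5 = 189.5 kip·in; bending f_b = M/S = 15.79 kip/in.
f_max = √(f_v² + f_b²) = √(3.158² + 15.79²) = 16.1 kip/in.
φr_n = 0.75 × 0.6 × 70 × (0.707 × 0.75) = 16.7 kip/in → adequate.

f_max ≈ 16.1 kip/in; adequate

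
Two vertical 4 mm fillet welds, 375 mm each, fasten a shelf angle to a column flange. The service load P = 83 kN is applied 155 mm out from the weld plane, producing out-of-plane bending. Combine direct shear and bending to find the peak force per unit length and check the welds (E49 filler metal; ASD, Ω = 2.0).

E49XX → F_EXX = 490 MPa.
L_w = 2 × 375 = 750 mm; section modulus (unit throat) S = 2 × L²/6 = 46880 mm².
Direct shear f_v = P/L_w = 83×10³/750 = 110.7 N/mm.
Moment M = P × e = 83×10³ × 155 = 12865000 N·mm; bending f_b = M/S = 274.5 N/mm.
f_max = √(f_v² + f_b²) = √(110.7² + 274.5²) = 295.9 N/mm.
r_n/Ω = (1/2.0) × 0.6 × 490 × (0.707 × 4) = 415.7 N/mm → adequate.

f_max ≈ 296 N/mm; adequate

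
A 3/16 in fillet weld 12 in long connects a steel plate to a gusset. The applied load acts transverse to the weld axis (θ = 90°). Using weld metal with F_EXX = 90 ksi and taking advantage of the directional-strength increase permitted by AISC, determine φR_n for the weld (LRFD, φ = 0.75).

t_e = 0.707 × 0.1875 = 0.1326 in; A_we = 0.1326 × 12 = 1.591 in².
Directional factor: 1.0 + 0.5 sin^1.5(90°) = 1.5.
F_nw = 0.6 × 90 × 1.5 = 81 ksi.
φR_n = 0.75 × 81 × 1.591 = 96.64 kips.

φR_n ≈ 96.6 kips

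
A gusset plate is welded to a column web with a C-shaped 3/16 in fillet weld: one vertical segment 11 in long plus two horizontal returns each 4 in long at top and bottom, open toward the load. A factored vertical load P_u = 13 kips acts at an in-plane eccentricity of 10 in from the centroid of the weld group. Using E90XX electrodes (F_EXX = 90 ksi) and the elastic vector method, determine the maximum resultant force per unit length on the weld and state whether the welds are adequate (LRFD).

Total weld length L_w = 19 in. Treat welds as unit-width lines.
Centroid: x̄ = 2×4×2 / 19 = 0.8421 in from the vertical weld.
Polar moment about centroid: J = I_x + I_y = [11³/12 + 2×4×5.5²] + [11×0.8421² + 2(4³/12 + 4×1.158²)] = 382.1 in³.
Direct shear f_v = P/L_w = 13 / 19 = 0.6842 kip/in (vertical).
Torsion M = P·e = 13 × 10 = 130 kip·in.
Critical point at (x, y) = (3.158, 5.5) from centroid. f_tx = M·y/J = 1.871 kip/in; f_ty = M·x/J = 1.074 kip/in.
Resultant f_max = √[f_tx² + (f_v + f_ty)²] = √[1.871² + (0.6842 + 1.074)²] = 2.568 kip/in.
Capacity per unit length: φr_n = 0.75 × 0.6 × 90 × (0.707 × 0.1875) = 5.369 kip/in.
2.568 ≤ 5.369 → adequate.

f_max ≈ 2.57 kip/in; adequate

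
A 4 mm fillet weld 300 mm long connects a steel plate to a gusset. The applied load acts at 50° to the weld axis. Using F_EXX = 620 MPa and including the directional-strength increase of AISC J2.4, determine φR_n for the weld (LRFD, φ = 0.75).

t_e = 0.707 × 4 = 2.828 mm; A_we = 2.828 × 300 = 848.4 mm².
Directional factor: 1.0 + 0.5 sin^1.5(50°) = 1.335.
F_nw = 0.6 × 620 × 1.335 = 496.7 MPa.
φR_n = 0.75 × 496.7 × 848.4 × 10⁻³ = 316.1 kN.

φR_n ≈ 316 kN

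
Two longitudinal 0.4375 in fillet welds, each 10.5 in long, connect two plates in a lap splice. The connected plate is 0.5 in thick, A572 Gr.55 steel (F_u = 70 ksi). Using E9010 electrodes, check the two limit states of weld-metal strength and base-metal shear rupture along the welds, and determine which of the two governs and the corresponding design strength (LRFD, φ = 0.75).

E90XX → F_EXX = 90 ksi.
t_e = 0.707 × 0.4375 = 0.3093 in; L = 21 in.
Weld metal: φR_n = 0.75 × 0.6 × 90 × 0.3093 × 21 = 263.1 kips.
Base metal (shear rupture): φR_n = 0.75 × 0.6 × 70 × 0.5 × 21 = 330.8 kips.
Governing: weld metal.

φR_n ≈ 263 kips (weld metal governs)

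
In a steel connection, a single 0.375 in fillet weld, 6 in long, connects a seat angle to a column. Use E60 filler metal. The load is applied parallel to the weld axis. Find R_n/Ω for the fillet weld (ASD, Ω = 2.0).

E60XX → F_EXX = 60 ksi.
Effective throat t_e = 0.707 × 0.375 = 0.2651 in.
Total length L = 6 in; A_we = 0.2651 × 6 = 1.591 in².
F_nw = 0.6 F_EXX = 0.6 × 60 = 36 ksi.
R_n = 36 × 1.591 = 57.27 kips; R_n/Ω = 57.27/2.0 = 28.63 kips.

R_n/Ω ≈ 28.6 kips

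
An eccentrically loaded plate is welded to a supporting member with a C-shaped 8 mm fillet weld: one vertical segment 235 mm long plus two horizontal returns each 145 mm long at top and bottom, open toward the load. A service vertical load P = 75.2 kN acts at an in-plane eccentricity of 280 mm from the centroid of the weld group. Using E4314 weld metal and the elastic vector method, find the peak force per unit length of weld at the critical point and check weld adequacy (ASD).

f_max ≈ 633 N/mm; adequate

E43XX → F_EXX = 430 MPa.
Total weld length L_w = 525 mm. Treat welds as unit-width lines.
Centroid: x̄ = 2×145×72.5 / 525 = 40.05 mm from the vertical weld.
Polar moment about centroid: J = I_x + I_y = [235³/12 + 2×145×117.5²] + [235×40.05² + 2(145³/12 + 145×32.45²)] = 6276000 mm³.
Direct shear f_v = P/L_w = 75.2×10³ / 525 = 143.2 N/mm (vertical).
Torsion M = P·e = 75.2×10³ × 280 = 21056000 N·mm.
Critical point at (x, y) = (105, 117.5) from centroid. f_tx = M·y/J = 394.2 N/mm; f_ty = M·x/J = 352.1 N/mm.
Resultant f_max = √[f_tx² + (f_v + f_ty)²] = √[394.2² + (143.2 + 352.1)²] = 633.1 N/mm.
Capacity per unit length: r_n/Ω = (1/2.0) × 0.6 × 430 × (0.707 × 8) = 729.6 N/mm.
633.1 ≤ 729.6 → adequate.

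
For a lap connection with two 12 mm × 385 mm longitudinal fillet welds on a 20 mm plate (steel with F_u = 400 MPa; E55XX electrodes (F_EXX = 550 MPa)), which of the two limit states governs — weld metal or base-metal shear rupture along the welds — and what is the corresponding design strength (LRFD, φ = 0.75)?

t_e = 0.707 × 12 = 8.484 mm; L = 770 mm.
Weld metal: φR_n = 0.75 × 0.6 × 550 × 8.484 × 770 × 10⁻³ = 1617 kN.
Base metal (shear rupture): φR_n = 0.75 × 0.6 × 400 × 20 × 770 × 10⁻³ = 2772 kN.
Governing: weld metal.

φR_n ≈ 1620 kN (weld metal governs)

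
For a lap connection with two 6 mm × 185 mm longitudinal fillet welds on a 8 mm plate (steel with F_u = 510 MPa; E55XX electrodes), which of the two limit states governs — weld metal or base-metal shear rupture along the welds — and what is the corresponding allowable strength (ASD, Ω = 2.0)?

R_n/Ω ≈ 259 kN (weld metal governs)

E55XX → F_EXX = 550 MPa.
t_e = 0.707 × 6 = 4.242 mm; L = 370 mm.
Weld metal: R_n/Ω = (1/2.0) × 0.6 × 550 × 4.242 × 370 × 10⁻³ = 259 kN.
Base metal (shear rupture): R_n/Ω = (1/2.0) × 0.6 × 510 × 8 × 370 × 10⁻³ = 452.9 kN.
Governing: weld metal.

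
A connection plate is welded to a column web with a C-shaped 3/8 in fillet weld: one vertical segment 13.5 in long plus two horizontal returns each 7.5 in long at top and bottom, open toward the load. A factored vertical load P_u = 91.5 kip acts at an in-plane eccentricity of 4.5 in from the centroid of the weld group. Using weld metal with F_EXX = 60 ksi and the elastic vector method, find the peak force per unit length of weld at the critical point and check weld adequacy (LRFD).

Total weld length L_w = 28.5 in. Treat welds as unit-width lines.
Centroid: x̄ = 2×7.5×3.75 / 28.5 = 1.974 in from the vertical weld.
Polar moment about centroid: J = I_x + I_y = [13.5³/12 + 2×7.5×6.75²] + [13.5×1.974² + 2(7.5³/12 + 7.5×1.776²)] = 1059 in³.
Direct shear f_v = P/L_w = 91.5 / 28.5 = 3.211 kip/in (vertical).
Torsion M = P·e = 91.5 × 4.5 = 411.75 kip·in.
Critical point at (x, y) = (5.526, 6.75) from centroid. f_tx = M·y/J = 2.625 kip/in; f_ty = M·x/J = 2.149 kip/in.
Resultant f_max = √[f_tx² + (f_v + f_ty)²] = √[2.625² + (3.211 + 2.149)²] = 5.968 kip/in.
Capacity per unit length: φr_n = 0.75 × 0.6 × 60 × (0.707 × 0.375) = 7.158 kip/in.
5.968 ≤ 7.158 → adequate.

f_max ≈ 5.97 kip/in; adequate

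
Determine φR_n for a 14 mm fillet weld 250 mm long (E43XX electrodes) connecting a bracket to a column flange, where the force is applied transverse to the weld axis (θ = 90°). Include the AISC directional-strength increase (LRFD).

E43XX → F_EXX = 430 MPa.
t_e = 0.707 × 14 = 9.898 mm; A_we = 9.898 × 250 = 2474 mm².
Directional factor: 1.0 + 0.5 sin^1.5(90°) = 1.5.
F_nw = 0.6 × 430 × 1.5 = 387 MPa.
φR_n = 0.75 × 387 × 2474 × 10⁻³ = 718.2 kN.

φR_n ≈ 718 kN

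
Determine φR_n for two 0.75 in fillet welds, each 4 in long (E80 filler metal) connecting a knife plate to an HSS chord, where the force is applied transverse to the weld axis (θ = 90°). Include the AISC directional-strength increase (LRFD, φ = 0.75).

φR_n ≈ 229 kips

E80XX → F_EXX = 80 ksi.
t_e = 0.707 × 0.75 = 0.5302 in; A_we = 0.5302 × 8 = 4.242 in².
Directional factor: 1.0 + 0.5 sin^1.5(90°) = 1.5.
F_nw = 0.6 × 80 × 1.5 = 72 ksi.
φR_n = 0.75 × 72 × 4.242 = 229.1 kips.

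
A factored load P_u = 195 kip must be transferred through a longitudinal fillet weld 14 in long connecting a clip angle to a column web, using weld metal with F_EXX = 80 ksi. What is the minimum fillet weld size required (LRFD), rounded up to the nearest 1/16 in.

Total weld length L = 14 in.
Required throat t_e = P_u / (φ × 0.6 F_EXX × L) = 195 / (0.75 × 0.6 × 80 × 14) = 0.3869 in.
Required leg w = t_e / 0.707 = 0.5472 in → use 9/16 in.

w = 9/16 in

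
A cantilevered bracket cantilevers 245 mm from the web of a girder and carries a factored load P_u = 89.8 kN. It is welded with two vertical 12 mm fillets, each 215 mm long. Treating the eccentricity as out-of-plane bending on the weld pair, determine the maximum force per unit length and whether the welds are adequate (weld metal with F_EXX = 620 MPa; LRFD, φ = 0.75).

f_max ≈ 1440 N/mm; adequate

L_w = 2 × 215 = 430 mm; section modulus (unit throat) S = 2 × L²/6 = 15410 mm².
Direct shear f_v = P/L_w = 89.8×10³/430 = 208.8 N/mm.
Moment M = P × e = 89.8×10³ × 245 = 22001000 N·mm; bending f_b = M/S = 1428 N/mm.
f_max = √(f_v² + f_b²) = √(208.8² + 1428²) = 1443 N/mm.
φr_n = 0.75 × 0.6 × 620 × (0.707 × 12) = 2367 N/mm → adequate.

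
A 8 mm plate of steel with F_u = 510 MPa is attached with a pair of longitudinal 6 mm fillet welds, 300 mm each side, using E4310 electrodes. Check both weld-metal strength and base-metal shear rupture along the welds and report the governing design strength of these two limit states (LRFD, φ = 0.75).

E43XX → F_EXX = 430 MPa.
t_e = 0.707 × 6 = 4.242 mm; L = 600 mm.
Weld metal: φR_n = 0.75 × 0.6 × 430 × 4.242 × 600 × 10⁻³ = 492.5 kN.
Base metal (shear rupture): φR_n = 0.75 × 0.6 × 510 × 8 × 600 × 10⁻³ = 1102 kN.
Governing: weld metal.

φR_n ≈ 492 kN (weld metal governs)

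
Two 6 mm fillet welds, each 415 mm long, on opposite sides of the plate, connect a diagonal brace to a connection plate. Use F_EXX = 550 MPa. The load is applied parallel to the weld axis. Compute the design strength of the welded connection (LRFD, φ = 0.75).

Effective throat t_e = 0.707 × 6 = 4.242 mm.
Total length L = 830 mm; A_we = 4.242 × 830 = 3521 mm².
F_nw = 0.6 F_EXX = 0.6 × 550 = 330 MPa.
φR_n = 0.75 × 330 × 3521 × 10⁻³ = 871.4 kN.

φR_n ≈ 871 kN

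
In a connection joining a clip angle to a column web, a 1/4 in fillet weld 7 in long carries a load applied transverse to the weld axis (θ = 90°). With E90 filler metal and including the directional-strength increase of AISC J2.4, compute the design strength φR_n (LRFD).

φR_n ≈ 75.2 kip

E90XX → F_EXX = 90 ksi.
t_e = 0.707 × 0.25 = 0.1767 in; A_we = 0.1767 × 7 = 1.237 in².
Directional factor: 1.0 + 0.5 sin^1.5(90°) = 1.5.
F_nw = 0.6 × 90 × 1.5 = 81 ksi.
φR_n = 0.75 × 81 × 1.237 = 75.16 kip.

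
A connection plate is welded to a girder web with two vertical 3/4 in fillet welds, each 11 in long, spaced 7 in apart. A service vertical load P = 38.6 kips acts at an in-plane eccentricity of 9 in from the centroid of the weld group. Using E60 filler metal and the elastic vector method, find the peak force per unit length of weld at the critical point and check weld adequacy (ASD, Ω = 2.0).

E60XX → F_EXX = 60 ksi.
Total weld length L_w = 22 in. Treat welds as unit-width lines.
Polar moment about centroid: J = 2[d³/12 + d(b/2)²] = 2[11³/12 + 11×3.5²] = 491.3 in³.
Direct shear f_v = P/L_w = 38.6 / 22 = 1.755 kip/in (vertical).
Torsion M = P·e = 38.6 × 9 = 347.4 kip·in.
Critical point at (x, y) = (3.5, 5.5) from centroid. f_tx = M·y/J = 3.889 kip/in; f_ty = M·x/J = 2.475 kip/in.
Resultant f_max = √[f_tx² + (f_v + f_ty)²] = √[3.889² + (1.755 + 2.475)²] = 5.745 kip/in.
Capacity per unit length: r_n/Ω = (1/2.0) × 0.6 × 60 × (0.707 × 0.75) = 9.544 kip/in.
5.745 ≤ 9.544 → adequate.

f_max ≈ 5.75 kip/in; adequate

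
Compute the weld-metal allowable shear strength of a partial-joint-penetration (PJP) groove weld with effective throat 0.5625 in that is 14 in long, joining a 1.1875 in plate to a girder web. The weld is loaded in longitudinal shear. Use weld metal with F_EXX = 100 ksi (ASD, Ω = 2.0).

R_n/Ω ≈ 236 kip

Effective throat (given) t_e = 0.5625 in.
A_we = 0.5625 × 14 = 7.875 in².
F_nw = 0.6 F_EXX = 60 ksi.
R_n/Ω = (60 × 7.875) / 2.0 = 236.2 kip.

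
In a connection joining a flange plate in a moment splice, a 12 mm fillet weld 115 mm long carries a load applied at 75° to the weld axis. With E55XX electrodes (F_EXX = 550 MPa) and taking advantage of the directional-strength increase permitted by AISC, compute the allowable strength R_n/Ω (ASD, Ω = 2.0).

t_e = 0.707 × 12 = 8.484 mm; A_we = 8.484 × 115 = 975.7 mm².
Directional factor: 1.0 + 0.5 sin^1.5(75°) = 1.475.
F_nw = 0.6 × 550 × 1.475 = 486.6 MPa.
R_n/Ω = (486.6 × 975.7) / 2.0 × 10⁻³ = 237.4 kN.

R_n/Ω ≈ 237 kN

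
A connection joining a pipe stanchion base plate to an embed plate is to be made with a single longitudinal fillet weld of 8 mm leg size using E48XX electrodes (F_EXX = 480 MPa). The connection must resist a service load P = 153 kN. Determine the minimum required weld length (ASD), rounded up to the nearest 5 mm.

Throat t_e = 0.707 × 8 = 5.656 mm.
r_n/Ω = (0.6 × 480 × 5.656) / 2.0 = 814.5 N/mm = 0.8145 kN/mm.
L_req = P / (r_n/Ω) = 153 / 0.8145 = 187.9 mm total.
Round up → use L = 190 mm.

L = 190 mm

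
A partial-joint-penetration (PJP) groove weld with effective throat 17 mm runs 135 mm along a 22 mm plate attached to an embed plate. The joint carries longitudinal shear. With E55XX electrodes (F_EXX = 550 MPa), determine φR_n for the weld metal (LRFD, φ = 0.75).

Effective throat (given) t_e = 17 mm.
A_we = 17 × 135 = 2295 mm².
F_nw = 0.6 F_EXX = 330 MPa.
φR_n = 0.75 × 330 × 2295 × 10⁻³ = 568 kN.

φR_n ≈ 568 kN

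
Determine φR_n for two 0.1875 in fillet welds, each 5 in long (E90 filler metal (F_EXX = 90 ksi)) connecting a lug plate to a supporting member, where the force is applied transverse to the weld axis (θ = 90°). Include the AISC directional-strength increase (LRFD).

t_e = 0.707 × 0.1875 = 0.1326 in; A_we = 0.1326 × 10 = 1.326 in².
Directional factor: 1.0 + 0.5 sin^1.5(90°) = 1.5.
F_nw = 0.6 × 90 × 1.5 = 81 ksi.
φR_n = 0.75 × 81 × 1.326 = 80.53 kip.

φR_n ≈ 80.5 kip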